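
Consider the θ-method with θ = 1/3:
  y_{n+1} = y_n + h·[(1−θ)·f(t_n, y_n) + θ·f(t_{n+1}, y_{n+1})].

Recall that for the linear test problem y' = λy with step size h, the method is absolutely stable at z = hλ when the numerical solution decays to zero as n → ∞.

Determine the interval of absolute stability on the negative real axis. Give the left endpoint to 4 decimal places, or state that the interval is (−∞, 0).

(-6.0000, 0).

On y'=λy, z=hλ:
  y_{n+1} = y_n + z·[2/3·y_n + 1/3·y_{n+1}] ⇒ (1 − 1/3z)y_{n+1} = (1 + 2/3z)y_n
  ⇒ R(z) = (1 + 2/3z)/(1 − 1/3z).

Need |R(x)|<1, x<0.
x=-0.56: |R|=0.5281
R=−1: 1+2/3x = −1+1/3x ⇒ -1/3x=2 ⇒ x=2/(-1/3)=-6.0000
Confirm numerically:
  x=-5.551: |R|=0.94749 <1
  x=-4.891: |R|=0.85946 <1
  x=-3.211: |R|=0.55096 <1
  x=-6.095: |R|=1.01045 >1
  x=-6.067: |R|=1.00739 >1
Interval (-6.0000, 0).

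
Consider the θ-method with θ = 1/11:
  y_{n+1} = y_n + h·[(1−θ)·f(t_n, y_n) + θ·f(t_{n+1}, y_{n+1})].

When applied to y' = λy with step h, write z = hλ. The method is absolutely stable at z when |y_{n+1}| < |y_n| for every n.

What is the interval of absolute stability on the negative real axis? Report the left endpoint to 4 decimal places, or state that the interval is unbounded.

(-2.4444, 0).

On y'=λy, z=hλ:
  y_{n+1} = y_n + z·[10/11·y_n + 1/11·y_{n+1}] ⇒ (1 − 1/11z)y_{n+1} = (1 + 10/11z)y_n
  ⇒ R(z) = (1 + 10/11z)/(1 − 1/11z).

Boundary: |R(x)|=1, x<0.
x=-1.72: |R|=0.4874
R=−1: 1+10/11x = −1+1/11x ⇒ -9/11x=2 ⇒ x=2/(-9/11)=-2.4444
Confirm numerically:
  x=-2.277: |R|=0.88650 <1
  x=-1.619: |R|=0.41128 <1
  x=-1.391: |R|=0.23485 <1
  x=-1.293: |R|=0.15700 <1
  x=-2.912: |R|=1.30247 >1
  x=-2.834: |R|=1.25343 >1
  x=-2.518: |R|=1.04897 >1
Interval (-2.4444, 0).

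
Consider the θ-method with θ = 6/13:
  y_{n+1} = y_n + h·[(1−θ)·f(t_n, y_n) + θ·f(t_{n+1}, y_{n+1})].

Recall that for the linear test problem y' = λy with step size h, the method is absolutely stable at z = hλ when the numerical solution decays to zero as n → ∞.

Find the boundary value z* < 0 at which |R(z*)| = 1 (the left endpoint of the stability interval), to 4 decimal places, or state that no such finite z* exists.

With y'=λy (z=hλ):
  y_{n+1} = y_n + z·[7/13·y_n + 6/13·y_{n+1}] ⇒ (1 − 6/13z)y_{n+1} = (1 + 7/13z)y_n
  R(z) = (1 + 7/13z)/(1 − 6/13z).

Boundary: |R(x)|=1, x<0.
x=-0.34: |R|=0.7061
R=−1: 1+7/13x = −1+6/13x ⇒ -1/13x=2 ⇒ x=2/(-1/13)=-26.0000
Confirm numerically:
  x=-21.329: |R|=0.96687 <1
  x=-19.842: |R|=0.95337 <1
  x=-16.313: |R|=0.91263 <1
  x=-26.358: |R|=1.00209 >1
  x=-26.052: |R|=1.00031 >1
So |R|<1 on (-26.0000, 0).

left endpoint -26.0000.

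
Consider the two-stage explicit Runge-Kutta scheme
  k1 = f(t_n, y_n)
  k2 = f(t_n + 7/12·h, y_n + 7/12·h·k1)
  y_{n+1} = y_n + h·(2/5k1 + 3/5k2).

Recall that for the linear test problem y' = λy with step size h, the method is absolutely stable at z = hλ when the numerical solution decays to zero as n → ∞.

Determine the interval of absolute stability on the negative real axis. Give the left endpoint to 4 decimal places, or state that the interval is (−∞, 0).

On y'=λy, z=hλ:
  k1=λy_n ⇒ h·k1=z·y_n;  k2=λ(1+7/12z)y_n ⇒ h·k2=z(1+7/12z)y_n
  y_{n+1}/y_n = 1 + 2/5z + 3/5z(1+7/12z) = 1 + z + 7/20z²
  so R(z) = 1 + z + 7/20z².

Boundary: |R(x)|=1, x<0.
x=-1.6: |R|=0.2960
R=1: x+7/20x²=0 ⇒ x=−20/7=-2.8571; min R=1−1/(4·7/20)=0.2857>−1
Confirm numerically:
  x=-2.807: |R|=0.95074 <1
  x=-2.618: |R|=0.78087 <1
  x=-2.343: |R|=0.57838 <1
  x=-1.692: |R|=0.31000 <1
  x=-3.452: |R|=1.71871 >1
  x=-2.976: |R|=1.12380 >1
Interval (-2.8571, 0).

z∈(-2.8571,0).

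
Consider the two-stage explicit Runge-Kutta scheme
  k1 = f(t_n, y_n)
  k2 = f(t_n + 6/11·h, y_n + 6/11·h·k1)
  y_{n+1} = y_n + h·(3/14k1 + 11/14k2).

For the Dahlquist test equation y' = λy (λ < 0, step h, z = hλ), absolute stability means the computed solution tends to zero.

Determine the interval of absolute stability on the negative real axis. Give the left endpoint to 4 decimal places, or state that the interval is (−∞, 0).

z∈(-2.3333,0).

Set f=λy, z=hλ:
  k1=λy_n ⇒ h·k1=z·y_n;  k2=λ(1+6/11z)y_n ⇒ h·k2=z(1+6/11z)y_n
  y_{n+1}/y_n = 1 + 3/14z + 11/14z(1+6/11z) = 1 + z + 3/7z²
  R(z) = 1 + z + 3/7z².

Find x<0 with |R(x)|<1.
x=-1.8: |R|=0.5886
R=1: x+3/7x²=0 ⇒ x=−7/3=-2.3333; min R=1−1/(4·3/7)=0.4167>−1
Confirm numerically:
  x=-2.214: |R|=0.88677 <1
  x=-1.673: |R|=0.52654 <1
  x=-1.515: |R|=0.46867 <1
  x=-1.247: |R|=0.41943 <1
  x=-2.707: |R|=1.43351 >1
  x=-2.441: |R|=1.11263 >1
Interval (-2.3333, 0).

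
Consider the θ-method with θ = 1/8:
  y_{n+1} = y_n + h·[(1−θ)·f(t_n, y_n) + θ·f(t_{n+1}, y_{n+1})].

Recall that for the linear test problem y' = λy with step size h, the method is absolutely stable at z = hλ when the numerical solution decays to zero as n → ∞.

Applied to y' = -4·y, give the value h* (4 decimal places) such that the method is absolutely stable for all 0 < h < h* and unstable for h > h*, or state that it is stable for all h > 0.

With y'=λy (z=hλ):
  y_{n+1} = y_n + z·[7/8·y_n + 1/8·y_{n+1}] ⇒ (1 − 1/8z)y_{n+1} = (1 + 7/8z)y_n
  so R(z) = (1 + 7/8z)/(1 − 1/8z).

Need |R(x)|<1, x<0.
x=-1.2: |R|=0.0435
R=−1: 1+7/8x = −1+1/8x ⇒ -3/4x=2 ⇒ x=2/(-3/4)=-2.6667
Confirm numerically:
  x=-2.198: |R|=0.72426 <1
  x=-1.978: |R|=0.58589 <1
  x=-1.528: |R|=0.28296 <1
  x=-1.501: |R|=0.26387 <1
  x=-3.220: |R|=1.29590 >1
  x=-3.198: |R|=1.28469 >1
Interval (-2.6667, 0).

(-2.6667,0); λ=-4 ⇒ h* = (8/3)/4 = 0.6667.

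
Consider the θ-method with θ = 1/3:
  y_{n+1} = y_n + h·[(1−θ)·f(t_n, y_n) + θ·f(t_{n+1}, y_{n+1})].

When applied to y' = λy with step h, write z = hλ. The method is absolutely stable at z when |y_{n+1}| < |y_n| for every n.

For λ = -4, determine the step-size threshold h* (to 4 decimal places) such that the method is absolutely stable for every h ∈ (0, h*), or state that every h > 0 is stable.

With y'=λy (z=hλ):
  y_{n+1} = y_n + z·[2/3·y_n + 1/3·y_{n+1}] ⇒ (1 − 1/3z)y_{n+1} = (1 + 2/3z)y_n
  R(z) = (1 + 2/3z)/(1 − 1/3z).

Solve |R(x)|<1 on ℝ⁻.
x=-0.32: |R|=0.7108
R=−1: 1+2/3x = −1+1/3x ⇒ -1/3x=2 ⇒ x=2/(-1/3)=-6.0000
Confirm numerically:
  x=-5.459: |R|=0.93604 <1
  x=-4.752: |R|=0.83901 <1
  x=-3.550: |R|=0.62595 <1
  x=-6.445: |R|=1.04711 >1
  x=-6.270: |R|=1.02913 >1
Stable set (-6.0000, 0).

(-6.0000,0); λ=-4 ⇒ h* = (6)/4 = 1.5000.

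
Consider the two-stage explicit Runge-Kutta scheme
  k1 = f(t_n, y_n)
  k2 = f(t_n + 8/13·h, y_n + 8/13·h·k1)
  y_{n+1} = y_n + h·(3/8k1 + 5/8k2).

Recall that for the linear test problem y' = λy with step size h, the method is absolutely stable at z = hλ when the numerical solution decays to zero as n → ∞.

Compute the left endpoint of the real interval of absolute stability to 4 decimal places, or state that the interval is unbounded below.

z* = -2.6000.

Test eqn y'=λy, z=hλ:
  k1=λy_n ⇒ h·k1=z·y_n;  k2=λ(1+8/13z)y_n ⇒ h·k2=z(1+8/13z)y_n
  y_{n+1}/y_n = 1 + 3/8z + 5/8z(1+8/13z) = 1 + z + 5/13z²
  ⇒ R(z) = 1 + z + 5/13z².

Find x<0 with |R(x)|<1.
x=-0.64: |R|=0.5175
R=1: x+5/13x²=0 ⇒ x=−13/5=-2.6000; min R=1−1/(4·5/13)=0.3500>−1
Confirm numerically:
  x=-2.128: |R|=0.61369 <1
  x=-1.900: |R|=0.48846 <1
  x=-1.840: |R|=0.46215 <1
  x=-1.692: |R|=0.40910 <1
  x=-3.049: |R|=1.52654 >1
  x=-2.986: |R|=1.44331 >1
  x=-2.817: |R|=1.23511 >1
Stable set (-2.6000, 0).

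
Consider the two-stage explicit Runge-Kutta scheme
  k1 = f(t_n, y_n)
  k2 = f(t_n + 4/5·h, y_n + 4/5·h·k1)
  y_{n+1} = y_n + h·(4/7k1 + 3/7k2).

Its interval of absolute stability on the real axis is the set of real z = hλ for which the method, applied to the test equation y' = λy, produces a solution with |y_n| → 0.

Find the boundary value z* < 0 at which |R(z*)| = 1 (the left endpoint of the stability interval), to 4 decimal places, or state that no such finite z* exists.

z* = -2.9167.

Test eqn y'=λy, z=hλ:
  k1=λy_n ⇒ h·k1=z·y_n;  k2=λ(1+4/5z)y_n ⇒ h·k2=z(1+4/5z)y_n
  y_{n+1}/y_n = 1 + 4/7z + 3/7z(1+4/5z) = 1 + z + 12/35z²
  R(z) = 1 + z + 12/35z².

Find x<0 with |R(x)|<1.
x=-0.73: |R|=0.4527
R=1: x+12/35x²=0 ⇒ x=−35/12=-2.9167; min R=1−1/(4·12/35)=0.2708>−1
Confirm numerically:
  x=-2.182: |R|=0.45039 <1
  x=-2.146: |R|=0.43297 <1
  x=-2.114: |R|=0.41823 <1
  x=-3.394: |R|=1.55545 >1
  x=-2.944: |R|=1.02759 >1
  x=-2.939: |R|=1.02250 >1
So |R|<1 on (-2.9167, 0).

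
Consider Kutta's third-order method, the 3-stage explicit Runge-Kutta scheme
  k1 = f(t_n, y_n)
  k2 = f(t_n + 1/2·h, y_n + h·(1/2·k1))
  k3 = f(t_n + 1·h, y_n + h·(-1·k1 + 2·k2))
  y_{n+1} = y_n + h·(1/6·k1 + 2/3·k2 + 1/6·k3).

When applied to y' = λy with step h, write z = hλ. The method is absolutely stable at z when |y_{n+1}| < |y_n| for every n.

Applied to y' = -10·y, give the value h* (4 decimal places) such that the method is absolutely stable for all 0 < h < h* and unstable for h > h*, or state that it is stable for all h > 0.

Set f=λy, z=hλ:
  order 3, 3-stage ⇒ R(z)=1+z+z^2/2+z^3/6
  (e.g. R(-0.66)=0.50988, |R|=0.50988)

Find x<0 with |R(x)|<1.
x=-0.66: |R|=0.5099
|R(-2.39)|=0.8093 |R(-1.59)|=0.0041 |R(-1.5)|=0.0625
Bisect:
  x_lo=-2.8735 |R|=1.6994  x_hi=-0.3274 |R|=0.7203
  mid=-1.60045 |R|=0.00297 →hi
  mid=-2.23697 |R|=0.60060 →hi
  mid=-2.55523 |R|=1.07123 →lo
  mid=-2.39610 |R|=0.81823 →hi
  mid=-2.47566 |R|=0.94006 →hi
  mid=-2.51544 |R|=1.00444 →lo
  mid=-2.49555 |R|=0.97196 →hi
  mid=-2.50550 |R|=0.98812 →hi
  mid=-2.51047 |R|=0.99627 →hi
  ...
  [-2.51280,-2.51265] ⇒ x*=-2.5127
Stable set (-2.5127, 0).

(-2.5127,0); λ=-10 ⇒ h* = 0.2513.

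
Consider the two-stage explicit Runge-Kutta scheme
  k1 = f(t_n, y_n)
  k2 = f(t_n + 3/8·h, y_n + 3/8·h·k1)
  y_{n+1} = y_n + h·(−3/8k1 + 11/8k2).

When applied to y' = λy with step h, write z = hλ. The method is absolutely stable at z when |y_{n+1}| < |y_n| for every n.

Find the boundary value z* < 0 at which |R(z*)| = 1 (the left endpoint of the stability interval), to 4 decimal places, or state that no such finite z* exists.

On y'=λy, z=hλ:
  k1=λy_n ⇒ h·k1=z·y_n;  k2=λ(1+3/8z)y_n ⇒ h·k2=z(1+3/8z)y_n
  y_{n+1}/y_n = 1 − 3/8z + 11/8z(1+3/8z) = 1 + z + 33/64z²
  so R(z) = 1 + z + 33/64z².

Find x<0 with |R(x)|<1.
x=-1.37: |R|=0.5978
R=1: x+33/64x²=0 ⇒ x=−64/33=-1.9394; min R=1−1/(4·33/64)=0.5152>−1
Confirm numerically:
  x=-1.797: |R|=0.86806 <1
  x=-1.699: |R|=0.78940 <1
  x=-1.687: |R|=0.78045 <1
  x=-1.451: |R|=0.63460 <1
  x=-2.438: |R|=1.62679 >1
  x=-2.032: |R|=1.09703 >1
Stable set (-1.9394, 0).

left endpoint -1.9394.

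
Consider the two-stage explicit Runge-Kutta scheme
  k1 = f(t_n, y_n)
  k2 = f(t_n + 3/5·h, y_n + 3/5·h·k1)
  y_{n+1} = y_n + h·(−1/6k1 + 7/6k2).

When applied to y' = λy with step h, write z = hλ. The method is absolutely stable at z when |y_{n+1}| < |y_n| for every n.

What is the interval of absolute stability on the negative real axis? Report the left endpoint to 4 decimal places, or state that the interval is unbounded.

z∈(-1.4286,0).

On y'=λy, z=hλ:
  k1=λy_n ⇒ h·k1=z·y_n;  k2=λ(1+3/5z)y_n ⇒ h·k2=z(1+3/5z)y_n
  y_{n+1}/y_n = 1 − 1/6z + 7/6z(1+3/5z) = 1 + z + 7/10z²
  R(z) = 1 + z + 7/10z².

Need |R(x)|<1, x<0.
x=-0.5: |R|=0.6750
R=1: x+7/10x²=0 ⇒ x=−10/7=-1.4286; min R=1−1/(4·7/10)=0.6429>−1
Confirm numerically:
  x=-1.180: |R|=0.79468 <1
  x=-1.160: |R|=0.78192 <1
  x=-0.933: |R|=0.67634 <1
  x=-0.699: |R|=0.64302 <1
  x=-1.998: |R|=1.79640 >1
  x=-1.992: |R|=1.78564 >1
  x=-1.954: |R|=1.71868 >1
Interval (-1.4286, 0).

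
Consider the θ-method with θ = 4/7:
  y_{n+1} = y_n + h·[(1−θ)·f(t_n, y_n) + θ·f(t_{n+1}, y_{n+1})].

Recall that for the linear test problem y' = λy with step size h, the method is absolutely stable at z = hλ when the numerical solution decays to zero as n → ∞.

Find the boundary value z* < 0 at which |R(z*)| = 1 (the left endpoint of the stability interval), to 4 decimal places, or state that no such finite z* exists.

interval (−∞, 0).

With y'=λy (z=hλ):
  y_{n+1} = y_n + z·[3/7·y_n + 4/7·y_{n+1}] ⇒ (1 − 4/7z)y_{n+1} = (1 + 3/7z)y_n
  so R(z) = (1 + 3/7z)/(1 − 4/7z).

Boundary: |R(x)|=1, x<0.
x=-0.39: |R|=0.6811
x=-2: |R|=0.0667
x=-10: |R|=0.4894
x=-100: |R|=0.7199
θ=4/7≥1/2 ⇒ |1+3/7x|<|1−4/7x| ∀x<0 ⇒ interval (−∞,0).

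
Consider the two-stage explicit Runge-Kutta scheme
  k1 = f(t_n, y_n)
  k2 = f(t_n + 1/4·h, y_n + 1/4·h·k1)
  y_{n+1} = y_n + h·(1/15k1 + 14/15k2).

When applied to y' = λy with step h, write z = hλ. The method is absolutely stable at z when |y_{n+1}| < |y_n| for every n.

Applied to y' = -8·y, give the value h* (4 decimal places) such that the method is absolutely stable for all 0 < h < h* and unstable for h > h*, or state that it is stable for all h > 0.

(-4.2857,0); λ=-8 ⇒ h* = (30/7)/8 = 0.5357.

On y'=λy, z=hλ:
  k1=λy_n ⇒ h·k1=z·y_n;  k2=λ(1+1/4z)y_n ⇒ h·k2=z(1+1/4z)y_n
  y_{n+1}/y_n = 1 + 1/15z + 14/15z(1+1/4z) = 1 + z + 7/30z²
  Hence R(z) = 1 + z + 7/30z².

Solve |R(x)|<1 on ℝ⁻.
x=-0.34: |R|=0.6870
R=1: x+7/30x²=0 ⇒ x=−30/7=-4.2857; min R=1−1/(4·7/30)=-0.0714>−1
Confirm numerically:
  x=-2.709: |R|=0.00336 <1
  x=-2.543: |R|=0.03407 <1
  x=-2.040: |R|=0.06896 <1
  x=-4.700: |R|=1.45433 >1
  x=-4.595: |R|=1.33161 >1
Interval (-4.2857, 0).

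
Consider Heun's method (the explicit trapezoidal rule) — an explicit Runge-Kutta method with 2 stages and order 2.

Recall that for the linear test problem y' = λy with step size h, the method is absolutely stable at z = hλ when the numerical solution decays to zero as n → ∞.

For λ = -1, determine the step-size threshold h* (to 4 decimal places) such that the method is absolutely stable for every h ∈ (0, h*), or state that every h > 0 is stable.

Test eqn y'=λy, z=hλ:
  order 2, 2-stage ⇒ R(z)=1+z+z^2/2
  (e.g. R(-0.6)=0.58000, |R|=0.58000)

Need |R(x)|<1, x<0.
x=-0.6: |R|=0.5800
|R(-2.4)|=1.4800 |R(-2.26)|=1.2938 |R(-1.16)|=0.5128
Bisect:
  x_lo=-2.4848 |R|=1.6023  x_hi=-0.1596 |R|=0.8531
  mid=-1.32222 |R|=0.55191 →hi
  mid=-1.90352 |R|=0.90817 →hi
  mid=-2.19417 |R|=1.21302 →lo
  mid=-2.04884 |R|=1.05003 →lo
  mid=-1.97618 |R|=0.97646 →hi
  mid=-2.01251 |R|=1.01259 →lo
  mid=-1.99434 |R|=0.99436 →hi
  mid=-2.00343 |R|=1.00343 →lo
  ...
  [-2.00002,-1.99988] ⇒ x*=-2.0000
So |R|<1 on (-2.0000, 0).

(-2.0000,0); λ=-1 ⇒ h* = 2.0000.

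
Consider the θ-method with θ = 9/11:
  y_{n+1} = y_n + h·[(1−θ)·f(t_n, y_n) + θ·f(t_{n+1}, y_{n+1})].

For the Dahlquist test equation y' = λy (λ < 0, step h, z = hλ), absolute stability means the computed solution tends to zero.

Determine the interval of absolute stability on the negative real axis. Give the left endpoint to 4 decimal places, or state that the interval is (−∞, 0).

On y'=λy, z=hλ:
  y_{n+1} = y_n + z·[2/11·y_n + 9/11·y_{n+1}] ⇒ (1 − 9/11z)y_{n+1} = (1 + 2/11z)y_n
  ⇒ R(z) = (1 + 2/11z)/(1 − 9/11z).

Need |R(x)|<1, x<0.
x=-0.35: |R|=0.7279
x=-2: |R|=0.2414
x=-10: |R|=0.0891
x=-100: |R|=0.2075
θ=9/11≥1/2 ⇒ |1+2/11x|<|1−9/11x| ∀x<0 ⇒ interval (−∞,0).

interval (−∞, 0).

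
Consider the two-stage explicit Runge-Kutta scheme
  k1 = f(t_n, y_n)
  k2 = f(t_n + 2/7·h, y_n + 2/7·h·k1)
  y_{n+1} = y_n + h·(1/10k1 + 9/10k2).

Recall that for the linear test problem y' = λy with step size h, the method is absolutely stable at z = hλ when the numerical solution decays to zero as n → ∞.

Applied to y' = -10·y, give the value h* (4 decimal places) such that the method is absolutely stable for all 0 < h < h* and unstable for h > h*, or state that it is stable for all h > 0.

(-3.8889,0); λ=-10 ⇒ h* = (35/9)/10 = 0.3889.

Set f=λy, z=hλ:
  k1=λy_n ⇒ h·k1=z·y_n;  k2=λ(1+2/7z)y_n ⇒ h·k2=z(1+2/7z)y_n
  y_{n+1}/y_n = 1 + 1/10z + 9/10z(1+2/7z) = 1 + z + 9/35z²
  Hence R(z) = 1 + z + 9/35z².

Find x<0 with |R(x)|<1.
x=-0.79: |R|=0.3705
R=1: x+9/35x²=0 ⇒ x=−35/9=-3.8889; min R=1−1/(4·9/35)=0.0278>−1
Confirm numerically:
  x=-3.136: |R|=0.39287 <1
  x=-2.385: |R|=0.07769 <1
  x=-2.094: |R|=0.03353 <1
  x=-4.380: |R|=1.55313 >1
  x=-4.249: |R|=1.39346 >1
So |R|<1 on (-3.8889, 0).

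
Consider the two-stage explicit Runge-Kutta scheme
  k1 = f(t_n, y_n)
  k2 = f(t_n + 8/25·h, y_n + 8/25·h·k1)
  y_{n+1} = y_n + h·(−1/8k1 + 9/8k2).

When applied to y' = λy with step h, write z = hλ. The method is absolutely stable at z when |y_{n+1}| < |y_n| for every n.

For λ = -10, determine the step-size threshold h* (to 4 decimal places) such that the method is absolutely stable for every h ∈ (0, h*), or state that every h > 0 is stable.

(-2.7778,0); λ=-10 ⇒ h* = (25/9)/10 = 0.2778.

Test eqn y'=λy, z=hλ:
  k1=λy_n ⇒ h·k1=z·y_n;  k2=λ(1+8/25z)y_n ⇒ h·k2=z(1+8/25z)y_n
  y_{n+1}/y_n = 1 − 1/8z + 9/8z(1+8/25z) = 1 + z + 9/25z²
  R(z) = 1 + z + 9/25z².

Solve |R(x)|<1 on ℝ⁻.
x=-1.37: |R|=0.3057
R=1: x+9/25x²=0 ⇒ x=−25/9=-2.7778; min R=1−1/(4·9/25)=0.3056>−1
Confirm numerically:
  x=-2.270: |R|=0.58504 <1
  x=-1.739: |R|=0.34968 <1
  x=-1.391: |R|=0.30556 <1
  x=-1.294: |R|=0.30880 <1
  x=-3.307: |R|=1.63005 >1
  x=-2.919: |R|=1.14840 >1
  x=-2.821: |R|=1.04389 >1
Stable set (-2.7778, 0).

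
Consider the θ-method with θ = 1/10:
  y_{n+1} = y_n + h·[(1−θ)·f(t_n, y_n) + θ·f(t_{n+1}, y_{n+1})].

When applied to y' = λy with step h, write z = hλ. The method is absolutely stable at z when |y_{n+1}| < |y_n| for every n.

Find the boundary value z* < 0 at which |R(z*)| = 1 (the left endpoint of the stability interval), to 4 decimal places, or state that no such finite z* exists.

z* = -2.5000.

With y'=λy (z=hλ):
  y_{n+1} = y_n + z·[9/10·y_n + 1/10·y_{n+1}] ⇒ (1 − 1/10z)y_{n+1} = (1 + 9/10z)y_n
  R(z) = (1 + 9/10z)/(1 − 1/10z).

Solve |R(x)|<1 on ℝ⁻.
x=-0.84: |R|=0.2251
R=−1: 1+9/10x = −1+1/10x ⇒ -4/5x=2 ⇒ x=2/(-4/5)=-2.5000
Confirm numerically:
  x=-1.978: |R|=0.65136 <1
  x=-1.749: |R|=0.48864 <1
  x=-1.220: |R|=0.08734 <1
  x=-1.135: |R|=0.01931 <1
  x=-2.767: |R|=1.16731 >1
  x=-2.619: |R|=1.07544 >1
Interval (-2.5000, 0).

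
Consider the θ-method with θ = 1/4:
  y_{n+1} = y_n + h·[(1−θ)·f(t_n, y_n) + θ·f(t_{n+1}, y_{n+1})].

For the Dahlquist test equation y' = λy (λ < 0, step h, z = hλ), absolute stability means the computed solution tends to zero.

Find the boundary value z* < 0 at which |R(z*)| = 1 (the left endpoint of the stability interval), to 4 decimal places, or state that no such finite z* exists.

Test eqn y'=λy, z=hλ:
  y_{n+1} = y_n + z·[3/4·y_n + 1/4·y_{n+1}] ⇒ (1 − 1/4z)y_{n+1} = (1 + 3/4z)y_n
  R(z) = (1 + 3/4z)/(1 − 1/4z).

Boundary: |R(x)|=1, x<0.
x=-0.41: |R|=0.6281
R=−1: 1+3/4x = −1+1/4x ⇒ -1/2x=2 ⇒ x=2/(-1/2)=-4.0000
Confirm numerically:
  x=-3.649: |R|=0.90822 <1
  x=-2.876: |R|=0.67307 <1
  x=-1.845: |R|=0.26262 <1
  x=-1.759: |R|=0.22174 <1
  x=-4.392: |R|=1.09342 >1
  x=-4.094: |R|=1.02323 >1
So |R|<1 on (-4.0000, 0).

left endpoint -4.0000.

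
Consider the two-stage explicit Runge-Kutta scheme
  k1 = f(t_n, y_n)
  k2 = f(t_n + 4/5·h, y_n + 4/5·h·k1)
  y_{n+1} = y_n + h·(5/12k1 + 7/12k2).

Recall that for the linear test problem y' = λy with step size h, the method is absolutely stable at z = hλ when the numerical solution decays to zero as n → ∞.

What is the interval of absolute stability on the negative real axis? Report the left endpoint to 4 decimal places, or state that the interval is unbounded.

With y'=λy (z=hλ):
  k1=λy_n ⇒ h·k1=z·y_n;  k2=λ(1+4/5z)y_n ⇒ h·k2=z(1+4/5z)y_n
  y_{n+1}/y_n = 1 + 5/12z + 7/12z(1+4/5z) = 1 + z + 7/15z²
  R(z) = 1 + z + 7/15z².

Boundary: |R(x)|=1, x<0.
x=-1.75: |R|=0.6792
R=1: x+7/15x²=0 ⇒ x=−15/7=-2.1429; min R=1−1/(4·7/15)=0.4643>−1
Confirm numerically:
  x=-1.720: |R|=0.66059 <1
  x=-1.344: |R|=0.49896 <1
  x=-1.246: |R|=0.47851 <1
  x=-2.552: |R|=1.48726 >1
  x=-2.484: |R|=1.39545 >1
Interval (-2.1429, 0).

(-2.1429, 0).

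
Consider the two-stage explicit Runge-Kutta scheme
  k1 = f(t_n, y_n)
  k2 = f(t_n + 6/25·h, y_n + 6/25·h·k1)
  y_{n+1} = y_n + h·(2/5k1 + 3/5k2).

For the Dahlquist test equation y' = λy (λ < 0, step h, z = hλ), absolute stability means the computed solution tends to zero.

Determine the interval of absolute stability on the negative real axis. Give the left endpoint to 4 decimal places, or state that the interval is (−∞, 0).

Test eqn y'=λy, z=hλ:
  k1=λy_n ⇒ h·k1=z·y_n;  k2=λ(1+6/25z)y_n ⇒ h·k2=z(1+6/25z)y_n
  y_{n+1}/y_n = 1 + 2/5z + 3/5z(1+6/25z) = 1 + z + 18/125z²
  Hence R(z) = 1 + z + 18/125z².

Boundary: |R(x)|=1, x<0.
x=-1.58: |R|=0.2205
R=1: x+18/125x²=0 ⇒ x=−125/18=-6.9444; min R=1−1/(4·18/125)=-0.7361>−1
Confirm numerically:
  x=-6.506: |R|=0.58924 <1
  x=-5.533: |R|=0.12457 <1
  x=-4.719: |R|=0.51227 <1
  x=-4.357: |R|=0.62338 <1
  x=-7.476: |R|=1.57224 >1
  x=-7.449: |R|=1.54121 >1
So |R|<1 on (-6.9444, 0).

(-6.9444, 0).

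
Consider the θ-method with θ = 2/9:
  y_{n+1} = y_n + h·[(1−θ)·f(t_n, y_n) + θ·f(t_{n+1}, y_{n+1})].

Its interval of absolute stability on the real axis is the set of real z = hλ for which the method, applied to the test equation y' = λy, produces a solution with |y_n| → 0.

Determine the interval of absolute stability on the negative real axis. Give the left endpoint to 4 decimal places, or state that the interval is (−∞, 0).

Set f=λy, z=hλ:
  y_{n+1} = y_n + z·[7/9·y_n + 2/9·y_{n+1}] ⇒ (1 − 2/9z)y_{n+1} = (1 + 7/9z)y_n
  ⇒ R(z) = (1 + 7/9z)/(1 − 2/9z).

Boundary: |R(x)|=1, x<0.
x=-1.17: |R|=0.0714
R=−1: 1+7/9x = −1+2/9x ⇒ -5/9x=2 ⇒ x=2/(-5/9)=-3.6000
Confirm numerically:
  x=-3.318: |R|=0.90982 <1
  x=-2.035: |R|=0.40130 <1
  x=-1.550: |R|=0.15289 <1
  x=-3.974: |R|=1.11034 >1
  x=-3.759: |R|=1.04813 >1
So |R|<1 on (-3.6000, 0).

z∈(-3.6000,0).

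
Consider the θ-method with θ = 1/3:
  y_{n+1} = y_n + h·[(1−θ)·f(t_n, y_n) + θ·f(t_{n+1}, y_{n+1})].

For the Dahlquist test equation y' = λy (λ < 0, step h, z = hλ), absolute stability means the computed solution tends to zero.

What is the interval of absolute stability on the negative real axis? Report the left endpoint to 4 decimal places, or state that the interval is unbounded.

(-6.0000, 0).

With y'=λy (z=hλ):
  y_{n+1} = y_n + z·[2/3·y_n + 1/3·y_{n+1}] ⇒ (1 − 1/3z)y_{n+1} = (1 + 2/3z)y_n
  R(z) = (1 + 2/3z)/(1 − 1/3z).

Find x<0 with |R(x)|<1.
x=-1.16: |R|=0.1635
R=−1: 1+2/3x = −1+1/3x ⇒ -1/3x=2 ⇒ x=2/(-1/3)=-6.0000
Confirm numerically:
  x=-5.865: |R|=0.98477 <1
  x=-5.027: |R|=0.87878 <1
  x=-3.853: |R|=0.68671 <1
  x=-6.600: |R|=1.06250 >1
  x=-6.274: |R|=1.02954 >1
  x=-6.119: |R|=1.01305 >1
Interval (-6.0000, 0).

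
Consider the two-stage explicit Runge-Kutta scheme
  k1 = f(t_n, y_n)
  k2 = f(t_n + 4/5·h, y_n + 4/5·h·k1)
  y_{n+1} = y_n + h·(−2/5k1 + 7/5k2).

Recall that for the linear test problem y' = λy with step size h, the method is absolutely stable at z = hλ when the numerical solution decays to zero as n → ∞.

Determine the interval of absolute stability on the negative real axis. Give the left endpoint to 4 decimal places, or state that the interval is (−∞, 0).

z∈(-0.8929,0).

Set f=λy, z=hλ:
  k1=λy_n ⇒ h·k1=z·y_n;  k2=λ(1+4/5z)y_n ⇒ h·k2=z(1+4/5z)y_n
  y_{n+1}/y_n = 1 − 2/5z + 7/5z(1+4/5z) = 1 + z + 28/25z²
  R(z) = 1 + z + 28/25z².

Solve |R(x)|<1 on ℝ⁻.
x=-0.66: |R|=0.8279
R=1: x+28/25x²=0 ⇒ x=−25/28=-0.8929; min R=1−1/(4·28/25)=0.7768>−1
Confirm numerically:
  x=-0.725: |R|=0.86370 <1
  x=-0.659: |R|=0.82739 <1
  x=-0.460: |R|=0.77699 <1
  x=-1.182: |R|=1.38278 >1
  x=-1.089: |R|=1.23923 >1
Stable set (-0.8929, 0).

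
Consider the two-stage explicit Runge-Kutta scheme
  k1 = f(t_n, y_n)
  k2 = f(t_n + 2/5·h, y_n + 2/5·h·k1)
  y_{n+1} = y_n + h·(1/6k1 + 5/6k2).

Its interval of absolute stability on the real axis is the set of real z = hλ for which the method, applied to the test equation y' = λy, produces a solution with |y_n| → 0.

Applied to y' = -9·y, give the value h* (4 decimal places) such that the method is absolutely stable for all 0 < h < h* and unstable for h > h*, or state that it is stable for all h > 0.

(-3.0000,0); λ=-9 ⇒ h* = (3)/9 = 0.3333.

Test eqn y'=λy, z=hλ:
  k1=λy_n ⇒ h·k1=z·y_n;  k2=λ(1+2/5z)y_n ⇒ h·k2=z(1+2/5z)y_n
  y_{n+1}/y_n = 1 + 1/6z + 5/6z(1+2/5z) = 1 + z + 1/3z²
  so R(z) = 1 + z + 1/3z².

Solve |R(x)|<1 on ℝ⁻.
x=-0.6: |R|=0.5200
R=1: x+1/3x²=0 ⇒ x=−3=-3.0000; min R=1−1/(4·1/3)=0.2500>−1
Confirm numerically:
  x=-2.149: |R|=0.39040 <1
  x=-2.068: |R|=0.35754 <1
  x=-1.601: |R|=0.25340 <1
  x=-1.219: |R|=0.27632 <1
  x=-3.128: |R|=1.13346 >1
  x=-3.075: |R|=1.07687 >1
Interval (-3.0000, 0).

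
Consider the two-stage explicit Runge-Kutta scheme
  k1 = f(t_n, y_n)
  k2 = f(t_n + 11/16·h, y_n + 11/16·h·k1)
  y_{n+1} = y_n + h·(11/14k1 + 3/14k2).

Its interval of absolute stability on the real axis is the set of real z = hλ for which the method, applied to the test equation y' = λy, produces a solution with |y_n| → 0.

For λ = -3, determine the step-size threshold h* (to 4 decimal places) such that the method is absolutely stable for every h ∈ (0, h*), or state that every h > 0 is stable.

With y'=λy (z=hλ):
  k1=λy_n ⇒ h·k1=z·y_n;  k2=λ(1+11/16z)y_n ⇒ h·k2=z(1+11/16z)y_n
  y_{n+1}/y_n = 1 + 11/14z + 3/14z(1+11/16z) = 1 + z + 33/224z²
  R(z) = 1 + z + 33/224z².

Need |R(x)|<1, x<0.
x=-0.57: |R|=0.4779
R=1: x+33/224x²=0 ⇒ x=−224/33=-6.7879; min R=1−1/(4·33/224)=-0.6970>−1
Confirm numerically:
  x=-6.598: |R|=0.81543 <1
  x=-5.078: |R|=0.27916 <1
  x=-4.855: |R|=0.38248 <1
  x=-7.265: |R|=1.51066 >1
  x=-7.108: |R|=1.33522 >1
  x=-7.032: |R|=1.25290 >1
So |R|<1 on (-6.7879, 0).

(-6.7879,0); λ=-3 ⇒ h* = (224/33)/3 = 2.2626.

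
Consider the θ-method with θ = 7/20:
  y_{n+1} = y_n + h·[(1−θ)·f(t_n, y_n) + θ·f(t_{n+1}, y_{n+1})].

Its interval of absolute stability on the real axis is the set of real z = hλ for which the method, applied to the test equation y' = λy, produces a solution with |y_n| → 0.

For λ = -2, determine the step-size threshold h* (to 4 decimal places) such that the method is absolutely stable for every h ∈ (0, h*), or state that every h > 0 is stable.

(-6.6667,0); λ=-2 ⇒ h* = (20/3)/2 = 3.3333.

Test eqn y'=λy, z=hλ:
  y_{n+1} = y_n + z·[13/20·y_n + 7/20·y_{n+1}] ⇒ (1 − 7/20z)y_{n+1} = (1 + 13/20z)y_n
  R(z) = (1 + 13/20z)/(1 − 7/20z).

Need |R(x)|<1, x<0.
x=-0.43: |R|=0.6262
R=−1: 1+13/20x = −1+7/20x ⇒ -3/10x=2 ⇒ x=2/(-3/10)=-6.6667
Confirm numerically:
  x=-4.913: |R|=0.80655 <1
  x=-4.853: |R|=0.79837 <1
  x=-3.289: |R|=0.52895 <1
  x=-7.058: |R|=1.03383 >1
  x=-6.802: |R|=1.01201 >1
Stable set (-6.6667, 0).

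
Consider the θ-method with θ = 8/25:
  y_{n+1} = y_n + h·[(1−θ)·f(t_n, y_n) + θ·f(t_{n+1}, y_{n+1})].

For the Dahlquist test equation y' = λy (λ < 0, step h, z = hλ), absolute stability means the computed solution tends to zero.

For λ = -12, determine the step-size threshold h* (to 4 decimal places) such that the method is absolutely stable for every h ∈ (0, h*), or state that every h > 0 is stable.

Test eqn y'=λy, z=hλ:
  y_{n+1} = y_n + z·[17/25·y_n + 8/25·y_{n+1}] ⇒ (1 − 8/25z)y_{n+1} = (1 + 17/25z)y_n
  ⇒ R(z) = (1 + 17/25z)/(1 − 8/25z).

Need |R(x)|<1, x<0.
x=-1.37: |R|=0.0476
R=−1: 1+17/25x = −1+8/25x ⇒ -9/25x=2 ⇒ x=2/(-9/25)=-5.5556
Confirm numerically:
  x=-3.251: |R|=0.59338 <1
  x=-3.186: |R|=0.57760 <1
  x=-2.983: |R|=0.52617 <1
  x=-2.719: |R|=0.45395 <1
  x=-6.003: |R|=1.05515 >1
  x=-5.770: |R|=1.02712 >1
Stable set (-5.5556, 0).

(-5.5556,0); λ=-12 ⇒ h* = (50/9)/12 = 0.4630.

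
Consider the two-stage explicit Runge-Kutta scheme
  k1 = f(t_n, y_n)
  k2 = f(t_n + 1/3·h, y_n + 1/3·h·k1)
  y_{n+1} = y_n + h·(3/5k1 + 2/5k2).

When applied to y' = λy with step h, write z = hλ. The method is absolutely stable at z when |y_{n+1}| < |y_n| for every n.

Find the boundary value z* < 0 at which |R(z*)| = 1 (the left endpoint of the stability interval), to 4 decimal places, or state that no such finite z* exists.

With y'=λy (z=hλ):
  k1=λy_n ⇒ h·k1=z·y_n;  k2=λ(1+1/3z)y_n ⇒ h·k2=z(1+1/3z)y_n
  y_{n+1}/y_n = 1 + 3/5z + 2/5z(1+1/3z) = 1 + z + 2/15z²
  R(z) = 1 + z + 2/15z².

Need |R(x)|<1, x<0.
x=-0.56: |R|=0.4818
R=1: x+2/15x²=0 ⇒ x=−15/2=-7.5000; min R=1−1/(4·2/15)=-0.8750>−1
Confirm numerically:
  x=-7.470: |R|=0.97012 <1
  x=-6.496: |R|=0.13040 <1
  x=-6.157: |R|=0.10251 <1
  x=-7.807: |R|=1.31957 >1
  x=-7.773: |R|=1.28294 >1
  x=-7.765: |R|=1.27436 >1
So |R|<1 on (-7.5000, 0).

z* = -7.5000.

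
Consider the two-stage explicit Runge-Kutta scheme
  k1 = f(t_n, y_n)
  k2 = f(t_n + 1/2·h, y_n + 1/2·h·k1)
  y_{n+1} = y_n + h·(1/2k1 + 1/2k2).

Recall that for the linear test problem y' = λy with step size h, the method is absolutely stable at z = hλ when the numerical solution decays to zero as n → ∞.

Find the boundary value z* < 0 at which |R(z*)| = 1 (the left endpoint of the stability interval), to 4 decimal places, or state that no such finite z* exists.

With y'=λy (z=hλ):
  k1=λy_n ⇒ h·k1=z·y_n;  k2=λ(1+1/2z)y_n ⇒ h·k2=z(1+1/2z)y_n
  y_{n+1}/y_n = 1 + 1/2z + 1/2z(1+1/2z) = 1 + z + 1/4z²
  Hence R(z) = 1 + z + 1/4z².

Find x<0 with |R(x)|<1.
x=-1.28: |R|=0.1296
R=1: x+1/4x²=0 ⇒ x=−4=-4.0000; min R=1−1/(4·1/4)=0.0000>−1
Confirm numerically:
  x=-3.583: |R|=0.62647 <1
  x=-3.287: |R|=0.41409 <1
  x=-2.977: |R|=0.23863 <1
  x=-2.109: |R|=0.00297 <1
  x=-4.400: |R|=1.44000 >1
  x=-4.308: |R|=1.33172 >1
Interval (-4.0000, 0).

left endpoint -4.0000.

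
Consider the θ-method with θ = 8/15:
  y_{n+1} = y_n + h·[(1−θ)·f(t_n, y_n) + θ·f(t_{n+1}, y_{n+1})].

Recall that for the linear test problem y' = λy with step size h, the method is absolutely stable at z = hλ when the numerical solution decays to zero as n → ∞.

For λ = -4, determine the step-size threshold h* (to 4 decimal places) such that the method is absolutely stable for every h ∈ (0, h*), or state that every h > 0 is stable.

Set f=λy, z=hλ:
  y_{n+1} = y_n + z·[7/15·y_n + 8/15·y_{n+1}] ⇒ (1 − 8/15z)y_{n+1} = (1 + 7/15z)y_n
  Hence R(z) = (1 + 7/15z)/(1 − 8/15z).

Solve |R(x)|<1 on ℝ⁻.
x=-0.68: |R|=0.5010
x=-2: |R|=0.0323
x=-10: |R|=0.5789
x=-100: |R|=0.8405
θ=8/15≥1/2 ⇒ |1+7/15x|<|1−8/15x| ∀x<0 ⇒ interval (−∞,0).

unbounded; (−∞, 0). Any h>0 works for λ=-4.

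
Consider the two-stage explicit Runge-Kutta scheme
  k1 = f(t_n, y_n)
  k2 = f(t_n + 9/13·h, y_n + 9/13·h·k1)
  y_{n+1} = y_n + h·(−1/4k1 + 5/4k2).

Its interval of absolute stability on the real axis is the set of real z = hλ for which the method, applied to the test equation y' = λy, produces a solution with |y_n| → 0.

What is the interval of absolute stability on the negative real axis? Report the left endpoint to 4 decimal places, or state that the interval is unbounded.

With y'=λy (z=hλ):
  k1=λy_n ⇒ h·k1=z·y_n;  k2=λ(1+9/13z)y_n ⇒ h·k2=z(1+9/13z)y_n
  y_{n+1}/y_n = 1 − 1/4z + 5/4z(1+9/13z) = 1 + z + 45/52z²
  so R(z) = 1 + z + 45/52z².

Solve |R(x)|<1 on ℝ⁻.
x=-1.66: |R|=1.7247
R=1: x+45/52x²=0 ⇒ x=−52/45=-1.1556; min R=1−1/(4·45/52)=0.7111>−1
Confirm numerically:
  x=-1.099: |R|=0.94621 <1
  x=-0.859: |R|=0.77955 <1
  x=-0.798: |R|=0.75308 <1
  x=-1.730: |R|=1.86001 >1
  x=-1.237: |R|=1.08718 >1
  x=-1.223: |R|=1.07138 >1
Interval (-1.1556, 0).

(-1.1556, 0).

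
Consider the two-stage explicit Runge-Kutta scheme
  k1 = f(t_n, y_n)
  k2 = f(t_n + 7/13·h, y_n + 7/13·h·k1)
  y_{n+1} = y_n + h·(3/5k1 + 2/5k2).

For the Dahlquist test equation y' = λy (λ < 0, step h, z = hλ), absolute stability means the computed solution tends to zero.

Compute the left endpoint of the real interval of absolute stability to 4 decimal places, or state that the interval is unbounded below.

Set f=λy, z=hλ:
  k1=λy_n ⇒ h·k1=z·y_n;  k2=λ(1+7/13z)y_n ⇒ h·k2=z(1+7/13z)y_n
  y_{n+1}/y_n = 1 + 3/5z + 2/5z(1+7/13z) = 1 + z + 14/65z²
  Hence R(z) = 1 + z + 14/65z².

Find x<0 with |R(x)|<1.
x=-1.7: |R|=0.0775
R=1: x+14/65x²=0 ⇒ x=−65/14=-4.6429; min R=1−1/(4·14/65)=-0.1607>−1
Confirm numerically:
  x=-4.539: |R|=0.89847 <1
  x=-3.631: |R|=0.20867 <1
  x=-3.577: |R|=0.17883 <1
  x=-3.398: |R|=0.08892 <1
  x=-4.923: |R|=1.29705 >1
  x=-4.872: |R|=1.24045 >1
Interval (-4.6429, 0).

left endpoint -4.6429.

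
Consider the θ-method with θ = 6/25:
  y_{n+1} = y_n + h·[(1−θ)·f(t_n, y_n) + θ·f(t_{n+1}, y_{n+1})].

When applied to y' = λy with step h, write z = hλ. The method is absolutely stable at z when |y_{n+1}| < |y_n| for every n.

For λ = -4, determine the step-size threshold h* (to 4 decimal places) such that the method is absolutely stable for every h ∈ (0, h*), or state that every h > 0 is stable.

(-3.8462,0); λ=-4 ⇒ h* = (50/13)/4 = 0.9615.

On y'=λy, z=hλ:
  y_{n+1} = y_n + z·[19/25·y_n + 6/25·y_{n+1}] ⇒ (1 − 6/25z)y_{n+1} = (1 + 19/25z)y_n
  R(z) = (1 + 19/25z)/(1 − 6/25z).

Find x<0 with |R(x)|<1.
x=-1.2: |R|=0.0683
R=−1: 1+19/25x = −1+6/25x ⇒ -13/25x=2 ⇒ x=2/(-13/25)=-3.8462
Confirm numerically:
  x=-3.608: |R|=0.93363 <1
  x=-2.150: |R|=0.41821 <1
  x=-2.053: |R|=0.37534 <1
  x=-4.273: |R|=1.10958 >1
  x=-4.245: |R|=1.10273 >1
  x=-4.086: |R|=1.06297 >1
So |R|<1 on (-3.8462, 0).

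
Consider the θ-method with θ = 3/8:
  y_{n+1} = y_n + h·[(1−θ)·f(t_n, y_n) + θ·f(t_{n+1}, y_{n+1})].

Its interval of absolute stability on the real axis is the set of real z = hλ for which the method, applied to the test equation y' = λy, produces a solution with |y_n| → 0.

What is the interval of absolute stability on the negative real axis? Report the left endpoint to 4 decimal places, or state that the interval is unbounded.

z∈(-8.0000,0).

With y'=λy (z=hλ):
  y_{n+1} = y_n + z·[5/8·y_n + 3/8·y_{n+1}] ⇒ (1 − 3/8z)y_{n+1} = (1 + 5/8z)y_n
  so R(z) = (1 + 5/8z)/(1 − 3/8z).

Solve |R(x)|<1 on ℝ⁻.
x=-1.47: |R|=0.0524
R=−1: 1+5/8x = −1+3/8x ⇒ -1/4x=2 ⇒ x=2/(-1/4)=-8.0000
Confirm numerically:
  x=-7.066: |R|=0.93602 <1
  x=-6.758: |R|=0.91215 <1
  x=-5.785: |R|=0.82528 <1
  x=-5.363: |R|=0.78106 <1
  x=-8.373: |R|=1.02252 >1
  x=-8.273: |R|=1.01664 >1
  x=-8.153: |R|=1.00943 >1
Stable set (-8.0000, 0).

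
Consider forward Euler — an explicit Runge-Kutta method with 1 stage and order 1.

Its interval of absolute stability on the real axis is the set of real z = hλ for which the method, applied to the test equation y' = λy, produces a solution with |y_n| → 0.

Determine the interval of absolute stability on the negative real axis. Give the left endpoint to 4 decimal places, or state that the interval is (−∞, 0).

z∈(-2.0000,0).

With y'=λy (z=hλ):
  order 1, 1-stage ⇒ R(z)=1+z
  (e.g. R(-1.54)=-0.54000, |R|=0.54000)

Find x<0 with |R(x)|<1.
x=-1.54: |R|=0.5400
|R(-2.28)|=1.2800 |R(-1.99)|=0.9900 |R(-1.47)|=0.4700
Bisect:
  x_lo=-2.6965 |R|=1.6965  x_hi=-0.3192 |R|=0.6808
  mid=-1.50787 |R|=0.50787 →hi
  mid=-2.10219 |R|=1.10219 →lo
  mid=-1.80503 |R|=0.80503 →hi
  mid=-1.95361 |R|=0.95361 →hi
  mid=-2.02790 |R|=1.02790 →lo
  mid=-1.99076 |R|=0.99076 →hi
  mid=-2.00933 |R|=1.00933 →lo
  mid=-2.00004 |R|=1.00004 →lo
  mid=-1.99540 |R|=0.99540 →hi
  ...
  [-2.00004,-1.99990] ⇒ x*=-2.0000
So |R|<1 on (-2.0000, 0).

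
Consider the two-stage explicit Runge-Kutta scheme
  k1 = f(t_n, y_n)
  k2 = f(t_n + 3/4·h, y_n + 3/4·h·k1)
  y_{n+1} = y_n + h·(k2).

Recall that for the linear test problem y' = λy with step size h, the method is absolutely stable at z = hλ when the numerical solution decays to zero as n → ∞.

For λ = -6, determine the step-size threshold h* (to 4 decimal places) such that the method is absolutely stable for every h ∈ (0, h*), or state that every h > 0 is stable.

(-1.3333,0); λ=-6 ⇒ h* = (4/3)/6 = 0.2222.

On y'=λy, z=hλ:
  k1=λy_n ⇒ h·k1=z·y_n;  k2=λ(1+3/4z)y_n ⇒ h·k2=z(1+3/4z)y_n
  y_{n+1}/y_n = 1 + z(1+3/4z) = 1 + z + 3/4z²
  Hence R(z) = 1 + z + 3/4z².

Boundary: |R(x)|=1, x<0.
x=-0.4: |R|=0.7200
R=1: x+3/4x²=0 ⇒ x=−4/3=-1.3333; min R=1−1/(4·3/4)=0.6667>−1
Confirm numerically:
  x=-0.931: |R|=0.71907 <1
  x=-0.620: |R|=0.66830 <1
  x=-0.535: |R|=0.67967 <1
  x=-1.661: |R|=1.40819 >1
  x=-1.525: |R|=1.21922 >1
  x=-1.370: |R|=1.03768 >1
So |R|<1 on (-1.3333, 0).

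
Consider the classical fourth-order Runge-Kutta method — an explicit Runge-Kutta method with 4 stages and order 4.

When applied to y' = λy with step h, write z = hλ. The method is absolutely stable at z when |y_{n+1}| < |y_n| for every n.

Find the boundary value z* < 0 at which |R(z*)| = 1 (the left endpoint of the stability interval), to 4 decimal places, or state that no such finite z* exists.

z* = -2.7853.

With y'=λy (z=hλ):
  order 4, 4-stage ⇒ R(z)=1+z+z^2/2+z^3/6+z^4/24
  (e.g. R(-1.66)=0.27181, |R|=0.27181)

Need |R(x)|<1, x<0.
x=-1.66: |R|=0.2718
|R(-2.91)|=1.2049 |R(-2.5)|=0.6484 |R(-1.97)|=0.3238
Bisect:
  x_lo=-3.1252 |R|=1.6457  x_hi=-0.3192 |R|=0.7268
  mid=-1.72221 |R|=0.27600 →hi
  mid=-2.42372 |R|=0.57836 →hi
  mid=-2.77447 |R|=0.98380 →hi
  mid=-2.94985 |R|=1.27779 →lo
  mid=-2.86216 |R|=1.12221 →lo
  mid=-2.81831 |R|=1.05094 →lo
  mid=-2.79639 |R|=1.01686 →lo
  mid=-2.78543 |R|=1.00021 →lo
  ...
  [-2.78543,-2.78526] ⇒ x*=-2.7853
Stable set (-2.7853, 0).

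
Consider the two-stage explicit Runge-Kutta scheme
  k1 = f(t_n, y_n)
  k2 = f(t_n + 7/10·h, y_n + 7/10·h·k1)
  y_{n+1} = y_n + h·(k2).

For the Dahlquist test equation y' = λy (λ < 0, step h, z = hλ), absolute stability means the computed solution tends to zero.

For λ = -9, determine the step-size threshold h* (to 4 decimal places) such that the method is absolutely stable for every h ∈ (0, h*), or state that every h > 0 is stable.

(-1.4286,0); λ=-9 ⇒ h* = (10/7)/9 = 0.1587.

Test eqn y'=λy, z=hλ:
  k1=λy_n ⇒ h·k1=z·y_n;  k2=λ(1+7/10z)y_n ⇒ h·k2=z(1+7/10z)y_n
  y_{n+1}/y_n = 1 + z(1+7/10z) = 1 + z + 7/10z²
  so R(z) = 1 + z + 7/10z².

Solve |R(x)|<1 on ℝ⁻.
x=-1.1: |R|=0.7470
R=1: x+7/10x²=0 ⇒ x=−10/7=-1.4286; min R=1−1/(4·7/10)=0.6429>−1
Confirm numerically:
  x=-1.162: |R|=0.78317 <1
  x=-0.972: |R|=0.68935 <1
  x=-0.970: |R|=0.68863 <1
  x=-0.627: |R|=0.64819 <1
  x=-1.959: |R|=1.72738 >1
  x=-1.793: |R|=1.45739 >1
Interval (-1.4286, 0).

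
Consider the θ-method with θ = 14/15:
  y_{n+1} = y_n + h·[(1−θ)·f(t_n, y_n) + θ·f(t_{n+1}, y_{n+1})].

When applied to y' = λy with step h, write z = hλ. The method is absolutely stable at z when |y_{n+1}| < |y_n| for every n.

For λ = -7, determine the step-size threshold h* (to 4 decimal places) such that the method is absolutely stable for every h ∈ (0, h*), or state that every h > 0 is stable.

With y'=λy (z=hλ):
  y_{n+1} = y_n + z·[1/15·y_n + 14/15·y_{n+1}] ⇒ (1 − 14/15z)y_{n+1} = (1 + 1/15z)y_n
  so R(z) = (1 + 1/15z)/(1 − 14/15z).

Solve |R(x)|<1 on ℝ⁻.
x=-1.56: |R|=0.3648
x=-2: |R|=0.3023
x=-10: |R|=0.0323
x=-100: |R|=0.0601
θ=14/15≥1/2 ⇒ |1+1/15x|<|1−14/15x| ∀x<0 ⇒ unbounded interval.

unbounded; (−∞, 0). Any h>0 works for λ=-7.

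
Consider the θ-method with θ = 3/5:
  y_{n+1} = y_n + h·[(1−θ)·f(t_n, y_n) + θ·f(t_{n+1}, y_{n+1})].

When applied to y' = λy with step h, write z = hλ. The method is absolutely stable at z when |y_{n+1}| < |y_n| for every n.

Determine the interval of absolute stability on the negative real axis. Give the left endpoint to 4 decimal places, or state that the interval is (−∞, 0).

On y'=λy, z=hλ:
  y_{n+1} = y_n + z·[2/5·y_n + 3/5·y_{n+1}] ⇒ (1 − 3/5z)y_{n+1} = (1 + 2/5z)y_n
  Hence R(z) = (1 + 2/5z)/(1 − 3/5z).

Boundary: |R(x)|=1, x<0.
x=-1.49: |R|=0.2133
x=-2: |R|=0.0909
x=-10: |R|=0.4286
x=-100: |R|=0.6393
θ=3/5≥1/2 ⇒ |1+2/5x|<|1−3/5x| ∀x<0 ⇒ unbounded interval.

interval (−∞, 0).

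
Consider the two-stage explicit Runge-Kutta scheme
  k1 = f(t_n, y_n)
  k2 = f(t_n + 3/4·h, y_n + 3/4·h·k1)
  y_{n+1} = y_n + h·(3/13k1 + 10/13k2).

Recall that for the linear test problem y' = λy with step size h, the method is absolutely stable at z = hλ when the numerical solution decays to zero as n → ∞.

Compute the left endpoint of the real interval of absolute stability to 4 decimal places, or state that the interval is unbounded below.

left endpoint -1.7333.

Set f=λy, z=hλ:
  k1=λy_n ⇒ h·k1=z·y_n;  k2=λ(1+3/4z)y_n ⇒ h·k2=z(1+3/4z)y_n
  y_{n+1}/y_n = 1 + 3/13z + 10/13z(1+3/4z) = 1 + z + 15/26z²
  ⇒ R(z) = 1 + z + 15/26z².

Find x<0 with |R(x)|<1.
x=-1.15: |R|=0.6130
R=1: x+15/26x²=0 ⇒ x=−26/15=-1.7333; min R=1−1/(4·15/26)=0.5667>−1
Confirm numerically:
  x=-1.484: |R|=0.78653 <1
  x=-1.426: |R|=0.74716 <1
  x=-1.153: |R|=0.61397 <1
  x=-1.023: |R|=0.58077 <1
  x=-2.220: |R|=1.62331 >1
  x=-1.980: |R|=1.28177 >1
Stable set (-1.7333, 0).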